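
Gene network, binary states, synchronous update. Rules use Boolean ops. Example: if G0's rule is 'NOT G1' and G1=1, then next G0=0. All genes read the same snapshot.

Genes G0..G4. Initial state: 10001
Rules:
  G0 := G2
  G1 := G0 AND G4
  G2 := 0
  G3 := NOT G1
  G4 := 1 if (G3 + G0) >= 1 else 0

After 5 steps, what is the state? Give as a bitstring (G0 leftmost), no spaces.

Step 1: G0=G2=0 G1=G0&G4=1&1=1 G2=0(const) G3=NOT G1=NOT 0=1 G4=(0+1>=1)=1 -> 01011
Step 2: G0=G2=0 G1=G0&G4=0&1=0 G2=0(const) G3=NOT G1=NOT 1=0 G4=(1+0>=1)=1 -> 00001
Step 3: G0=G2=0 G1=G0&G4=0&1=0 G2=0(const) G3=NOT G1=NOT 0=1 G4=(0+0>=1)=0 -> 00010
Step 4: G0=G2=0 G1=G0&G4=0&0=0 G2=0(const) G3=NOT G1=NOT 0=1 G4=(1+0>=1)=1 -> 00011
Step 5: G0=G2=0 G1=G0&G4=0&1=0 G2=0(const) G3=NOT G1=NOT 0=1 G4=(1+0>=1)=1 -> 00011

00011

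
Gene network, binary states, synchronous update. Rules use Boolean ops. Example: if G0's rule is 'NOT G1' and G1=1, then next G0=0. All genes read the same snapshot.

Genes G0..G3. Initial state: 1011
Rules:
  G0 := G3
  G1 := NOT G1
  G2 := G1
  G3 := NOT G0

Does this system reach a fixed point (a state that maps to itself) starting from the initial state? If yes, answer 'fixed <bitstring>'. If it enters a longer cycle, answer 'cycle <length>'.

Step 0: 1011
Step 1: G0=G3=1 G1=NOT G1=NOT 0=1 G2=G1=0 G3=NOT G0=NOT 1=0 -> 1100
Step 2: G0=G3=0 G1=NOT G1=NOT 1=0 G2=G1=1 G3=NOT G0=NOT 1=0 -> 0010
Step 3: G0=G3=0 G1=NOT G1=NOT 0=1 G2=G1=0 G3=NOT G0=NOT 0=1 -> 0101
Step 4: G0=G3=1 G1=NOT G1=NOT 1=0 G2=G1=1 G3=NOT G0=NOT 0=1 -> 1011
Cycle of length 4 starting at step 0 -> no fixed point

Answer: cycle 4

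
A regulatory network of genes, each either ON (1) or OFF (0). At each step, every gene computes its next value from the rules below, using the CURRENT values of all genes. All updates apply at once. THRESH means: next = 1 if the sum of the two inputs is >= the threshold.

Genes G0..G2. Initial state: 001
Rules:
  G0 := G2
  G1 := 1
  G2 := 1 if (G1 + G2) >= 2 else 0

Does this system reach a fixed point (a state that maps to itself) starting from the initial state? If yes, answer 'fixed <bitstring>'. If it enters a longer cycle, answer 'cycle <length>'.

Answer: fixed 010

Derivation:
Step 0: 001
Step 1: G0=G2=1 G1=1(const) G2=(0+1>=2)=0 -> 110
Step 2: G0=G2=0 G1=1(const) G2=(1+0>=2)=0 -> 010
Step 3: G0=G2=0 G1=1(const) G2=(1+0>=2)=0 -> 010
Fixed point reached at step 2: 010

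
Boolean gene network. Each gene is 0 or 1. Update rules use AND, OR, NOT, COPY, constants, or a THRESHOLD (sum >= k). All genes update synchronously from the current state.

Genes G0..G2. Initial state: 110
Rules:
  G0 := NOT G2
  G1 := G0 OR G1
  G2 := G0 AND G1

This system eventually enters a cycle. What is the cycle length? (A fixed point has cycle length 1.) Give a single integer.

Answer: 4

Derivation:
Step 0: 110
Step 1: G0=NOT G2=NOT 0=1 G1=G0|G1=1|1=1 G2=G0&G1=1&1=1 -> 111
Step 2: G0=NOT G2=NOT 1=0 G1=G0|G1=1|1=1 G2=G0&G1=1&1=1 -> 011
Step 3: G0=NOT G2=NOT 1=0 G1=G0|G1=0|1=1 G2=G0&G1=0&1=0 -> 010
Step 4: G0=NOT G2=NOT 0=1 G1=G0|G1=0|1=1 G2=G0&G1=0&1=0 -> 110
State from step 4 equals state from step 0 -> cycle length 4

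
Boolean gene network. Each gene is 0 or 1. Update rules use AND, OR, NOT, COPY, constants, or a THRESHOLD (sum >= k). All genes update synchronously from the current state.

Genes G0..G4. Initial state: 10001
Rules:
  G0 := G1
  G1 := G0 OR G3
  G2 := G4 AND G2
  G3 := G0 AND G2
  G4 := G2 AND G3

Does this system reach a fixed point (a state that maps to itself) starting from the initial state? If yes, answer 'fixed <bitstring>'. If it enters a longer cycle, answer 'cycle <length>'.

Step 0: 10001
Step 1: G0=G1=0 G1=G0|G3=1|0=1 G2=G4&G2=1&0=0 G3=G0&G2=1&0=0 G4=G2&G3=0&0=0 -> 01000
Step 2: G0=G1=1 G1=G0|G3=0|0=0 G2=G4&G2=0&0=0 G3=G0&G2=0&0=0 G4=G2&G3=0&0=0 -> 10000
Step 3: G0=G1=0 G1=G0|G3=1|0=1 G2=G4&G2=0&0=0 G3=G0&G2=1&0=0 G4=G2&G3=0&0=0 -> 01000
Cycle of length 2 starting at step 1 -> no fixed point

Answer: cycle 2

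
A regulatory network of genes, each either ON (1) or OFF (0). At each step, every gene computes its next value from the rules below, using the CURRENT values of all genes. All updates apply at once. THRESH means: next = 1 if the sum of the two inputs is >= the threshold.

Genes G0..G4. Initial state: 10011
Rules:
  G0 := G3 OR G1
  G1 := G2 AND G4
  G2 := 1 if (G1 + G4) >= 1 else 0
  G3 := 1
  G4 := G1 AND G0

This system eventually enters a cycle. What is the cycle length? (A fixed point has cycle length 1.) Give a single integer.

Answer: 1

Derivation:
Step 0: 10011
Step 1: G0=G3|G1=1|0=1 G1=G2&G4=0&1=0 G2=(0+1>=1)=1 G3=1(const) G4=G1&G0=0&1=0 -> 10110
Step 2: G0=G3|G1=1|0=1 G1=G2&G4=1&0=0 G2=(0+0>=1)=0 G3=1(const) G4=G1&G0=0&1=0 -> 10010
Step 3: G0=G3|G1=1|0=1 G1=G2&G4=0&0=0 G2=(0+0>=1)=0 G3=1(const) G4=G1&G0=0&1=0 -> 10010
State from step 3 equals state from step 2 -> cycle length 1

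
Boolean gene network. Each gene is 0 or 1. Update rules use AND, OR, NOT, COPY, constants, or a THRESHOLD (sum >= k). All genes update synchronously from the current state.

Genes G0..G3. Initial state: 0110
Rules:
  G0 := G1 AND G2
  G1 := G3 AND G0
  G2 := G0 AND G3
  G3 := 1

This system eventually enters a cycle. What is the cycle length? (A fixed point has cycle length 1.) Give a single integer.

Step 0: 0110
Step 1: G0=G1&G2=1&1=1 G1=G3&G0=0&0=0 G2=G0&G3=0&0=0 G3=1(const) -> 1001
Step 2: G0=G1&G2=0&0=0 G1=G3&G0=1&1=1 G2=G0&G3=1&1=1 G3=1(const) -> 0111
Step 3: G0=G1&G2=1&1=1 G1=G3&G0=1&0=0 G2=G0&G3=0&1=0 G3=1(const) -> 1001
State from step 3 equals state from step 1 -> cycle length 2

Answer: 2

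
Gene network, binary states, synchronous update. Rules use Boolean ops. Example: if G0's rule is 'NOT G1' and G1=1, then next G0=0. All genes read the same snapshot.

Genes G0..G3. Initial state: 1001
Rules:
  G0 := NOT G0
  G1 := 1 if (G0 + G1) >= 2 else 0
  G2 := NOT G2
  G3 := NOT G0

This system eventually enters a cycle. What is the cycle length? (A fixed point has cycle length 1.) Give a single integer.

Answer: 2

Derivation:
Step 0: 1001
Step 1: G0=NOT G0=NOT 1=0 G1=(1+0>=2)=0 G2=NOT G2=NOT 0=1 G3=NOT G0=NOT 1=0 -> 0010
Step 2: G0=NOT G0=NOT 0=1 G1=(0+0>=2)=0 G2=NOT G2=NOT 1=0 G3=NOT G0=NOT 0=1 -> 1001
State from step 2 equals state from step 0 -> cycle length 2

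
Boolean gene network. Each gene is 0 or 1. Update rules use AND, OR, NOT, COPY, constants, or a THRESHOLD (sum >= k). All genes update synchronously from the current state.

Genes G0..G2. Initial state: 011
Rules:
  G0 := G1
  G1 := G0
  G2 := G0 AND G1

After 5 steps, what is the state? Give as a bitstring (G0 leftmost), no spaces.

Step 1: G0=G1=1 G1=G0=0 G2=G0&G1=0&1=0 -> 100
Step 2: G0=G1=0 G1=G0=1 G2=G0&G1=1&0=0 -> 010
Step 3: G0=G1=1 G1=G0=0 G2=G0&G1=0&1=0 -> 100
Step 4: G0=G1=0 G1=G0=1 G2=G0&G1=1&0=0 -> 010
Step 5: G0=G1=1 G1=G0=0 G2=G0&G1=0&1=0 -> 100

100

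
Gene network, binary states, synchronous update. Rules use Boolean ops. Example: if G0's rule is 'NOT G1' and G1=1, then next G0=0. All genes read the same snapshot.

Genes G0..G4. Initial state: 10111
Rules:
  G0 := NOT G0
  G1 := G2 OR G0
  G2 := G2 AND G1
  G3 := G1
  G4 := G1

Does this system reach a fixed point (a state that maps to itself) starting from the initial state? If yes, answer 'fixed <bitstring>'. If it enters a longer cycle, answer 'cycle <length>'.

Answer: cycle 2

Derivation:
Step 0: 10111
Step 1: G0=NOT G0=NOT 1=0 G1=G2|G0=1|1=1 G2=G2&G1=1&0=0 G3=G1=0 G4=G1=0 -> 01000
Step 2: G0=NOT G0=NOT 0=1 G1=G2|G0=0|0=0 G2=G2&G1=0&1=0 G3=G1=1 G4=G1=1 -> 10011
Step 3: G0=NOT G0=NOT 1=0 G1=G2|G0=0|1=1 G2=G2&G1=0&0=0 G3=G1=0 G4=G1=0 -> 01000
Cycle of length 2 starting at step 1 -> no fixed point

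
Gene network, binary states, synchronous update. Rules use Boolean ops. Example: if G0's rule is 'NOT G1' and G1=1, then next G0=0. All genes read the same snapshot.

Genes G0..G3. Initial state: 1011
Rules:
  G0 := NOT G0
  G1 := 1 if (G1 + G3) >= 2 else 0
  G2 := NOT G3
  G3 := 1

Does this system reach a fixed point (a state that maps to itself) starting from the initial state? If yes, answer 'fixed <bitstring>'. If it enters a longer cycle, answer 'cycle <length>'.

Step 0: 1011
Step 1: G0=NOT G0=NOT 1=0 G1=(0+1>=2)=0 G2=NOT G3=NOT 1=0 G3=1(const) -> 0001
Step 2: G0=NOT G0=NOT 0=1 G1=(0+1>=2)=0 G2=NOT G3=NOT 1=0 G3=1(const) -> 1001
Step 3: G0=NOT G0=NOT 1=0 G1=(0+1>=2)=0 G2=NOT G3=NOT 1=0 G3=1(const) -> 0001
Cycle of length 2 starting at step 1 -> no fixed point

Answer: cycle 2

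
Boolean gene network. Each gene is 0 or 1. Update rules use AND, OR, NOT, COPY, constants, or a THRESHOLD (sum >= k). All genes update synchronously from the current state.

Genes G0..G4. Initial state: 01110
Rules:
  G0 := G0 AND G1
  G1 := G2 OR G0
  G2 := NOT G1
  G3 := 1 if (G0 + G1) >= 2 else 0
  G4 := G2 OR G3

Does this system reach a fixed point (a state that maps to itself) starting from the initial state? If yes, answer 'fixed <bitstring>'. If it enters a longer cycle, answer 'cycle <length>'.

Answer: cycle 4

Derivation:
Step 0: 01110
Step 1: G0=G0&G1=0&1=0 G1=G2|G0=1|0=1 G2=NOT G1=NOT 1=0 G3=(0+1>=2)=0 G4=G2|G3=1|1=1 -> 01001
Step 2: G0=G0&G1=0&1=0 G1=G2|G0=0|0=0 G2=NOT G1=NOT 1=0 G3=(0+1>=2)=0 G4=G2|G3=0|0=0 -> 00000
Step 3: G0=G0&G1=0&0=0 G1=G2|G0=0|0=0 G2=NOT G1=NOT 0=1 G3=(0+0>=2)=0 G4=G2|G3=0|0=0 -> 00100
Step 4: G0=G0&G1=0&0=0 G1=G2|G0=1|0=1 G2=NOT G1=NOT 0=1 G3=(0+0>=2)=0 G4=G2|G3=1|0=1 -> 01101
Step 5: G0=G0&G1=0&1=0 G1=G2|G0=1|0=1 G2=NOT G1=NOT 1=0 G3=(0+1>=2)=0 G4=G2|G3=1|0=1 -> 01001
Cycle of length 4 starting at step 1 -> no fixed point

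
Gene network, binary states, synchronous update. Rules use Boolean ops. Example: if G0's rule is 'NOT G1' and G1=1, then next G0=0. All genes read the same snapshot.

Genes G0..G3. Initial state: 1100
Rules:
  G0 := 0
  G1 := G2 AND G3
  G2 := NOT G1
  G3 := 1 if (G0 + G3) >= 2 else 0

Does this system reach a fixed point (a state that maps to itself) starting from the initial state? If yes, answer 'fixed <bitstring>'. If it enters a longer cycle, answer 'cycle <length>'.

Answer: fixed 0010

Derivation:
Step 0: 1100
Step 1: G0=0(const) G1=G2&G3=0&0=0 G2=NOT G1=NOT 1=0 G3=(1+0>=2)=0 -> 0000
Step 2: G0=0(const) G1=G2&G3=0&0=0 G2=NOT G1=NOT 0=1 G3=(0+0>=2)=0 -> 0010
Step 3: G0=0(const) G1=G2&G3=1&0=0 G2=NOT G1=NOT 0=1 G3=(0+0>=2)=0 -> 0010
Fixed point reached at step 2: 0010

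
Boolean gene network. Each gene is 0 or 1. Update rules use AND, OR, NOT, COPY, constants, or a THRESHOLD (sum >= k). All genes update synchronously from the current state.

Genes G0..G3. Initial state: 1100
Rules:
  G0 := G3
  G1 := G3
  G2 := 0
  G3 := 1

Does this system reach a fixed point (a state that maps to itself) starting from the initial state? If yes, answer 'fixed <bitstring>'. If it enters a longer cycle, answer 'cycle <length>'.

Step 0: 1100
Step 1: G0=G3=0 G1=G3=0 G2=0(const) G3=1(const) -> 0001
Step 2: G0=G3=1 G1=G3=1 G2=0(const) G3=1(const) -> 1101
Step 3: G0=G3=1 G1=G3=1 G2=0(const) G3=1(const) -> 1101
Fixed point reached at step 2: 1101

Answer: fixed 1101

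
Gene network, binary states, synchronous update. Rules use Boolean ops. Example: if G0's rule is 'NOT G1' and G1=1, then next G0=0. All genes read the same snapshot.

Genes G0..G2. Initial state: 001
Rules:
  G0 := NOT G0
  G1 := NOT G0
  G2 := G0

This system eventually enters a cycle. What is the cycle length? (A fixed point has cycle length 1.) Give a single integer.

Answer: 2

Derivation:
Step 0: 001
Step 1: G0=NOT G0=NOT 0=1 G1=NOT G0=NOT 0=1 G2=G0=0 -> 110
Step 2: G0=NOT G0=NOT 1=0 G1=NOT G0=NOT 1=0 G2=G0=1 -> 001
State from step 2 equals state from step 0 -> cycle length 2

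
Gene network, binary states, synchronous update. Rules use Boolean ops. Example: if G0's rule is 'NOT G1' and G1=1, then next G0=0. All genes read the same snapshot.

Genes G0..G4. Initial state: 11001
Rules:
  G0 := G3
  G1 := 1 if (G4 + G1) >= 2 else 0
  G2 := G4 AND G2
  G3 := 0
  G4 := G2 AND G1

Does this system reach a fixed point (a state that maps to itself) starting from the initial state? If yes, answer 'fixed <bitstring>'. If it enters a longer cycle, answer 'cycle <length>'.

Step 0: 11001
Step 1: G0=G3=0 G1=(1+1>=2)=1 G2=G4&G2=1&0=0 G3=0(const) G4=G2&G1=0&1=0 -> 01000
Step 2: G0=G3=0 G1=(0+1>=2)=0 G2=G4&G2=0&0=0 G3=0(const) G4=G2&G1=0&1=0 -> 00000
Step 3: G0=G3=0 G1=(0+0>=2)=0 G2=G4&G2=0&0=0 G3=0(const) G4=G2&G1=0&0=0 -> 00000
Fixed point reached at step 2: 00000

Answer: fixed 00000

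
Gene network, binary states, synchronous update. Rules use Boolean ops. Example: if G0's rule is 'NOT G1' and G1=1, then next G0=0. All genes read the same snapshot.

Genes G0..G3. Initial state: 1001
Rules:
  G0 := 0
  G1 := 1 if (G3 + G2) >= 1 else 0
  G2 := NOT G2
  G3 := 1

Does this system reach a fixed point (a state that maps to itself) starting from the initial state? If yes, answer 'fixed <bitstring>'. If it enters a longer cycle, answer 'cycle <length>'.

Step 0: 1001
Step 1: G0=0(const) G1=(1+0>=1)=1 G2=NOT G2=NOT 0=1 G3=1(const) -> 0111
Step 2: G0=0(const) G1=(1+1>=1)=1 G2=NOT G2=NOT 1=0 G3=1(const) -> 0101
Step 3: G0=0(const) G1=(1+0>=1)=1 G2=NOT G2=NOT 0=1 G3=1(const) -> 0111
Cycle of length 2 starting at step 1 -> no fixed point

Answer: cycle 2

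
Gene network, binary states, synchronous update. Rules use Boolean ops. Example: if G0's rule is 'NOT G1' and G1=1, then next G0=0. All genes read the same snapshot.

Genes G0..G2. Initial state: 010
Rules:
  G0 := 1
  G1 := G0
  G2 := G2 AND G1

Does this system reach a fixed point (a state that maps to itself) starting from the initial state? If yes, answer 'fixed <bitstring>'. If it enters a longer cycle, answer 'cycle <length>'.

Step 0: 010
Step 1: G0=1(const) G1=G0=0 G2=G2&G1=0&1=0 -> 100
Step 2: G0=1(const) G1=G0=1 G2=G2&G1=0&0=0 -> 110
Step 3: G0=1(const) G1=G0=1 G2=G2&G1=0&1=0 -> 110
Fixed point reached at step 2: 110

Answer: fixed 110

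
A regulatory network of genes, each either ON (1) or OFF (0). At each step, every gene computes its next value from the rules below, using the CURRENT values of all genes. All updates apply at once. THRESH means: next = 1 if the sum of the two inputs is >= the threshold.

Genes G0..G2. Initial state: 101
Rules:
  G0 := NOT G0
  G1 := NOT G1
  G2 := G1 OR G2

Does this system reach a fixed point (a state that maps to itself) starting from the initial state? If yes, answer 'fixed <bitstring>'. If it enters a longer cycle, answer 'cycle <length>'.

Step 0: 101
Step 1: G0=NOT G0=NOT 1=0 G1=NOT G1=NOT 0=1 G2=G1|G2=0|1=1 -> 011
Step 2: G0=NOT G0=NOT 0=1 G1=NOT G1=NOT 1=0 G2=G1|G2=1|1=1 -> 101
Cycle of length 2 starting at step 0 -> no fixed point

Answer: cycle 2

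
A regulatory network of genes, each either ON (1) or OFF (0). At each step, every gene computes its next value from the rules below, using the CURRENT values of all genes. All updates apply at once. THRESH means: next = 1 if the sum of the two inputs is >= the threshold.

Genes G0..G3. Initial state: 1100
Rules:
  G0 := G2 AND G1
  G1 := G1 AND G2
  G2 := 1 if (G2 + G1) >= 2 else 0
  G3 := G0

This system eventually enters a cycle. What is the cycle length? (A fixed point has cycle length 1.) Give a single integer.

Step 0: 1100
Step 1: G0=G2&G1=0&1=0 G1=G1&G2=1&0=0 G2=(0+1>=2)=0 G3=G0=1 -> 0001
Step 2: G0=G2&G1=0&0=0 G1=G1&G2=0&0=0 G2=(0+0>=2)=0 G3=G0=0 -> 0000
Step 3: G0=G2&G1=0&0=0 G1=G1&G2=0&0=0 G2=(0+0>=2)=0 G3=G0=0 -> 0000
State from step 3 equals state from step 2 -> cycle length 1

Answer: 1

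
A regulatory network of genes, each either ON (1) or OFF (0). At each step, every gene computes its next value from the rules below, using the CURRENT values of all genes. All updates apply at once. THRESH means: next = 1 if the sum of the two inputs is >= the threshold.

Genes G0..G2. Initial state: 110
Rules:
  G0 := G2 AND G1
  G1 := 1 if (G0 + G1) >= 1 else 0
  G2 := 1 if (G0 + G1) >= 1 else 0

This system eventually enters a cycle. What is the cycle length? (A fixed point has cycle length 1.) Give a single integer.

Step 0: 110
Step 1: G0=G2&G1=0&1=0 G1=(1+1>=1)=1 G2=(1+1>=1)=1 -> 011
Step 2: G0=G2&G1=1&1=1 G1=(0+1>=1)=1 G2=(0+1>=1)=1 -> 111
Step 3: G0=G2&G1=1&1=1 G1=(1+1>=1)=1 G2=(1+1>=1)=1 -> 111
State from step 3 equals state from step 2 -> cycle length 1

Answer: 1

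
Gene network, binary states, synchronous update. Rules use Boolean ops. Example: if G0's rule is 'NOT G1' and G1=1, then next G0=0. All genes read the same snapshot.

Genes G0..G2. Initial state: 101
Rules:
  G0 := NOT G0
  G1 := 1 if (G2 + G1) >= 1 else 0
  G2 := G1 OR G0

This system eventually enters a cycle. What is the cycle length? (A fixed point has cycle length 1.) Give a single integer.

Answer: 2

Derivation:
Step 0: 101
Step 1: G0=NOT G0=NOT 1=0 G1=(1+0>=1)=1 G2=G1|G0=0|1=1 -> 011
Step 2: G0=NOT G0=NOT 0=1 G1=(1+1>=1)=1 G2=G1|G0=1|0=1 -> 111
Step 3: G0=NOT G0=NOT 1=0 G1=(1+1>=1)=1 G2=G1|G0=1|1=1 -> 011
State from step 3 equals state from step 1 -> cycle length 2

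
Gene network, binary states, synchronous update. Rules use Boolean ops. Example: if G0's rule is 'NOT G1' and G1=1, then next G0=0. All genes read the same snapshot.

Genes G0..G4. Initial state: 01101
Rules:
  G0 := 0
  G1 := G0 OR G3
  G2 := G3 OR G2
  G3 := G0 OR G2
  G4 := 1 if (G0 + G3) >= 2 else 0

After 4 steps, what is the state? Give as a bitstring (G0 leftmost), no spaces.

Step 1: G0=0(const) G1=G0|G3=0|0=0 G2=G3|G2=0|1=1 G3=G0|G2=0|1=1 G4=(0+0>=2)=0 -> 00110
Step 2: G0=0(const) G1=G0|G3=0|1=1 G2=G3|G2=1|1=1 G3=G0|G2=0|1=1 G4=(0+1>=2)=0 -> 01110
Step 3: G0=0(const) G1=G0|G3=0|1=1 G2=G3|G2=1|1=1 G3=G0|G2=0|1=1 G4=(0+1>=2)=0 -> 01110
Step 4: G0=0(const) G1=G0|G3=0|1=1 G2=G3|G2=1|1=1 G3=G0|G2=0|1=1 G4=(0+1>=2)=0 -> 01110

01110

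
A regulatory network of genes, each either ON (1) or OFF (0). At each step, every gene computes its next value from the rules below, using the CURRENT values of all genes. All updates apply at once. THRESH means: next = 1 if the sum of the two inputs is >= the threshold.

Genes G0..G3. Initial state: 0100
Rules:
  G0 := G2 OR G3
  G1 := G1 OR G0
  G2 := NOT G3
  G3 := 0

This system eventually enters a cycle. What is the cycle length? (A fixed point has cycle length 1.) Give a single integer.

Answer: 1

Derivation:
Step 0: 0100
Step 1: G0=G2|G3=0|0=0 G1=G1|G0=1|0=1 G2=NOT G3=NOT 0=1 G3=0(const) -> 0110
Step 2: G0=G2|G3=1|0=1 G1=G1|G0=1|0=1 G2=NOT G3=NOT 0=1 G3=0(const) -> 1110
Step 3: G0=G2|G3=1|0=1 G1=G1|G0=1|1=1 G2=NOT G3=NOT 0=1 G3=0(const) -> 1110
State from step 3 equals state from step 2 -> cycle length 1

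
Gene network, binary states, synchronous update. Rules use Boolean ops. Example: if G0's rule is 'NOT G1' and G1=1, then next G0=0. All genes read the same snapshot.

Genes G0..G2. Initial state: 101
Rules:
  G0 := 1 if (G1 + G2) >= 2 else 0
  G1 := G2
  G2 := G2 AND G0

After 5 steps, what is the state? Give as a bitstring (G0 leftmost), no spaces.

Step 1: G0=(0+1>=2)=0 G1=G2=1 G2=G2&G0=1&1=1 -> 011
Step 2: G0=(1+1>=2)=1 G1=G2=1 G2=G2&G0=1&0=0 -> 110
Step 3: G0=(1+0>=2)=0 G1=G2=0 G2=G2&G0=0&1=0 -> 000
Step 4: G0=(0+0>=2)=0 G1=G2=0 G2=G2&G0=0&0=0 -> 000
Step 5: G0=(0+0>=2)=0 G1=G2=0 G2=G2&G0=0&0=0 -> 000

000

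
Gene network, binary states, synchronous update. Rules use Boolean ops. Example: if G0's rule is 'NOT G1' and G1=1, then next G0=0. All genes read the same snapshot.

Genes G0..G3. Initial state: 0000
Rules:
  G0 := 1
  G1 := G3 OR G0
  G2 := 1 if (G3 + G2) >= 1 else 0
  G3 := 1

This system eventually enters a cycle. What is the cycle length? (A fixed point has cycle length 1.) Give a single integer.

Step 0: 0000
Step 1: G0=1(const) G1=G3|G0=0|0=0 G2=(0+0>=1)=0 G3=1(const) -> 1001
Step 2: G0=1(const) G1=G3|G0=1|1=1 G2=(1+0>=1)=1 G3=1(const) -> 1111
Step 3: G0=1(const) G1=G3|G0=1|1=1 G2=(1+1>=1)=1 G3=1(const) -> 1111
State from step 3 equals state from step 2 -> cycle length 1

Answer: 1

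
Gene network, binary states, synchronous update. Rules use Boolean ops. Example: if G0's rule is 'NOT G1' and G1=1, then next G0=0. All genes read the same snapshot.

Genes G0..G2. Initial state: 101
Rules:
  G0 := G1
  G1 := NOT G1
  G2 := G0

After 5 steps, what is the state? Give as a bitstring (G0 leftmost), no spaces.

Step 1: G0=G1=0 G1=NOT G1=NOT 0=1 G2=G0=1 -> 011
Step 2: G0=G1=1 G1=NOT G1=NOT 1=0 G2=G0=0 -> 100
Step 3: G0=G1=0 G1=NOT G1=NOT 0=1 G2=G0=1 -> 011
Step 4: G0=G1=1 G1=NOT G1=NOT 1=0 G2=G0=0 -> 100
Step 5: G0=G1=0 G1=NOT G1=NOT 0=1 G2=G0=1 -> 011

011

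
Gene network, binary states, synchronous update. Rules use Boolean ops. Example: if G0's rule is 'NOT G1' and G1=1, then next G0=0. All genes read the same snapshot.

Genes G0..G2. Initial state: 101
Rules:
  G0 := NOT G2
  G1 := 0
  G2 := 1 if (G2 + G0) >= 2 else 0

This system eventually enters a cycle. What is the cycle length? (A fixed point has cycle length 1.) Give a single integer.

Answer: 1

Derivation:
Step 0: 101
Step 1: G0=NOT G2=NOT 1=0 G1=0(const) G2=(1+1>=2)=1 -> 001
Step 2: G0=NOT G2=NOT 1=0 G1=0(const) G2=(1+0>=2)=0 -> 000
Step 3: G0=NOT G2=NOT 0=1 G1=0(const) G2=(0+0>=2)=0 -> 100
Step 4: G0=NOT G2=NOT 0=1 G1=0(const) G2=(0+1>=2)=0 -> 100
State from step 4 equals state from step 3 -> cycle length 1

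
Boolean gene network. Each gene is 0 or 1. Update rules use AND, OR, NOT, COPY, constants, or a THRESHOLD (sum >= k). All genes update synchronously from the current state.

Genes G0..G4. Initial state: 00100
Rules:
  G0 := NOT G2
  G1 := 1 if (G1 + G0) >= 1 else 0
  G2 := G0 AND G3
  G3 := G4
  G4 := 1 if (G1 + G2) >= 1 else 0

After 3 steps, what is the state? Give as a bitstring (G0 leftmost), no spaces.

Step 1: G0=NOT G2=NOT 1=0 G1=(0+0>=1)=0 G2=G0&G3=0&0=0 G3=G4=0 G4=(0+1>=1)=1 -> 00001
Step 2: G0=NOT G2=NOT 0=1 G1=(0+0>=1)=0 G2=G0&G3=0&0=0 G3=G4=1 G4=(0+0>=1)=0 -> 10010
Step 3: G0=NOT G2=NOT 0=1 G1=(0+1>=1)=1 G2=G0&G3=1&1=1 G3=G4=0 G4=(0+0>=1)=0 -> 11100

11100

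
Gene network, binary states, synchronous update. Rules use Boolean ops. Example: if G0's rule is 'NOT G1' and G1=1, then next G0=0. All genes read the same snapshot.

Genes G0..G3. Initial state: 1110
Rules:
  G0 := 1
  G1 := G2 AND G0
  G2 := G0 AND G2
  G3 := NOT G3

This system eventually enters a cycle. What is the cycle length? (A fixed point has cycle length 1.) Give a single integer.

Answer: 2

Derivation:
Step 0: 1110
Step 1: G0=1(const) G1=G2&G0=1&1=1 G2=G0&G2=1&1=1 G3=NOT G3=NOT 0=1 -> 1111
Step 2: G0=1(const) G1=G2&G0=1&1=1 G2=G0&G2=1&1=1 G3=NOT G3=NOT 1=0 -> 1110
State from step 2 equals state from step 0 -> cycle length 2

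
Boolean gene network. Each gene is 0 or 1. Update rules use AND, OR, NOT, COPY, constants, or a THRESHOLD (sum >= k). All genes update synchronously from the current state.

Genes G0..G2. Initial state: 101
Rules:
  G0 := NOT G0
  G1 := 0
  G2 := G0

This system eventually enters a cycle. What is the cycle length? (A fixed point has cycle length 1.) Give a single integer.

Step 0: 101
Step 1: G0=NOT G0=NOT 1=0 G1=0(const) G2=G0=1 -> 001
Step 2: G0=NOT G0=NOT 0=1 G1=0(const) G2=G0=0 -> 100
Step 3: G0=NOT G0=NOT 1=0 G1=0(const) G2=G0=1 -> 001
State from step 3 equals state from step 1 -> cycle length 2

Answer: 2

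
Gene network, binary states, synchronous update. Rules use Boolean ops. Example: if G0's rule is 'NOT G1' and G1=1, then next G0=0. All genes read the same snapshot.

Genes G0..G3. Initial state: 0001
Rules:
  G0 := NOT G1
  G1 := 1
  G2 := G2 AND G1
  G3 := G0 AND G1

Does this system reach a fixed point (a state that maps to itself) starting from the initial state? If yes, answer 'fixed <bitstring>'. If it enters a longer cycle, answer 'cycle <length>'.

Step 0: 0001
Step 1: G0=NOT G1=NOT 0=1 G1=1(const) G2=G2&G1=0&0=0 G3=G0&G1=0&0=0 -> 1100
Step 2: G0=NOT G1=NOT 1=0 G1=1(const) G2=G2&G1=0&1=0 G3=G0&G1=1&1=1 -> 0101
Step 3: G0=NOT G1=NOT 1=0 G1=1(const) G2=G2&G1=0&1=0 G3=G0&G1=0&1=0 -> 0100
Step 4: G0=NOT G1=NOT 1=0 G1=1(const) G2=G2&G1=0&1=0 G3=G0&G1=0&1=0 -> 0100
Fixed point reached at step 3: 0100

Answer: fixed 0100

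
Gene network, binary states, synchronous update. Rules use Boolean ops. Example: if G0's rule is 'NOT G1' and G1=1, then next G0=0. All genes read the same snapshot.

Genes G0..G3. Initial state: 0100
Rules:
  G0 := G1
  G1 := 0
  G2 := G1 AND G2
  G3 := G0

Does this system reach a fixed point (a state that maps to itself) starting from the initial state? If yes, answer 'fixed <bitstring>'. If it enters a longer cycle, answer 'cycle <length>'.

Step 0: 0100
Step 1: G0=G1=1 G1=0(const) G2=G1&G2=1&0=0 G3=G0=0 -> 1000
Step 2: G0=G1=0 G1=0(const) G2=G1&G2=0&0=0 G3=G0=1 -> 0001
Step 3: G0=G1=0 G1=0(const) G2=G1&G2=0&0=0 G3=G0=0 -> 0000
Step 4: G0=G1=0 G1=0(const) G2=G1&G2=0&0=0 G3=G0=0 -> 0000
Fixed point reached at step 3: 0000

Answer: fixed 0000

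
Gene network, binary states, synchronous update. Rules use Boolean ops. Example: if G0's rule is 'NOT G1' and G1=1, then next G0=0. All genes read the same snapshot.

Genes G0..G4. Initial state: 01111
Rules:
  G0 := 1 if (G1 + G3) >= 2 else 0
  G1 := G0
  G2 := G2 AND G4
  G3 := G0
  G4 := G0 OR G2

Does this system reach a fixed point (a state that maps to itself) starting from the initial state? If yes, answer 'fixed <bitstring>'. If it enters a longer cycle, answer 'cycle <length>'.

Step 0: 01111
Step 1: G0=(1+1>=2)=1 G1=G0=0 G2=G2&G4=1&1=1 G3=G0=0 G4=G0|G2=0|1=1 -> 10101
Step 2: G0=(0+0>=2)=0 G1=G0=1 G2=G2&G4=1&1=1 G3=G0=1 G4=G0|G2=1|1=1 -> 01111
Cycle of length 2 starting at step 0 -> no fixed point

Answer: cycle 2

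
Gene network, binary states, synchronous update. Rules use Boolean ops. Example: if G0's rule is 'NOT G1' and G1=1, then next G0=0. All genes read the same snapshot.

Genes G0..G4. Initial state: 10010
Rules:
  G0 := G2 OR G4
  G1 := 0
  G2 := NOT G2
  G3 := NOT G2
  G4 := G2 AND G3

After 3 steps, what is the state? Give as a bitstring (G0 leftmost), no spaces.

Step 1: G0=G2|G4=0|0=0 G1=0(const) G2=NOT G2=NOT 0=1 G3=NOT G2=NOT 0=1 G4=G2&G3=0&1=0 -> 00110
Step 2: G0=G2|G4=1|0=1 G1=0(const) G2=NOT G2=NOT 1=0 G3=NOT G2=NOT 1=0 G4=G2&G3=1&1=1 -> 10001
Step 3: G0=G2|G4=0|1=1 G1=0(const) G2=NOT G2=NOT 0=1 G3=NOT G2=NOT 0=1 G4=G2&G3=0&0=0 -> 10110

10110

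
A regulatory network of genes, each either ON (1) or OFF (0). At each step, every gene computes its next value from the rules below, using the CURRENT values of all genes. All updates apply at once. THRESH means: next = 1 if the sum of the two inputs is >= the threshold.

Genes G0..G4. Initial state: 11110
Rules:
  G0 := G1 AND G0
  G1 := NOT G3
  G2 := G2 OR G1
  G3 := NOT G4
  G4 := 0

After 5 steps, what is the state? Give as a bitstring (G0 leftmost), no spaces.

Step 1: G0=G1&G0=1&1=1 G1=NOT G3=NOT 1=0 G2=G2|G1=1|1=1 G3=NOT G4=NOT 0=1 G4=0(const) -> 10110
Step 2: G0=G1&G0=0&1=0 G1=NOT G3=NOT 1=0 G2=G2|G1=1|0=1 G3=NOT G4=NOT 0=1 G4=0(const) -> 00110
Step 3: G0=G1&G0=0&0=0 G1=NOT G3=NOT 1=0 G2=G2|G1=1|0=1 G3=NOT G4=NOT 0=1 G4=0(const) -> 00110
Step 4: G0=G1&G0=0&0=0 G1=NOT G3=NOT 1=0 G2=G2|G1=1|0=1 G3=NOT G4=NOT 0=1 G4=0(const) -> 00110
Step 5: G0=G1&G0=0&0=0 G1=NOT G3=NOT 1=0 G2=G2|G1=1|0=1 G3=NOT G4=NOT 0=1 G4=0(const) -> 00110

00110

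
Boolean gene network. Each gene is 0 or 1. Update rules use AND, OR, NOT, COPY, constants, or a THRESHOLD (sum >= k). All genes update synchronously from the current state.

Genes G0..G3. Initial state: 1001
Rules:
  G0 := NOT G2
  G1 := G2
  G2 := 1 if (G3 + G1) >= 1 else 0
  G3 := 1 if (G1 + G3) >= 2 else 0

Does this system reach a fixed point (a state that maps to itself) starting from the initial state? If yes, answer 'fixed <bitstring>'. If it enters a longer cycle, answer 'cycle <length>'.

Step 0: 1001
Step 1: G0=NOT G2=NOT 0=1 G1=G2=0 G2=(1+0>=1)=1 G3=(0+1>=2)=0 -> 1010
Step 2: G0=NOT G2=NOT 1=0 G1=G2=1 G2=(0+0>=1)=0 G3=(0+0>=2)=0 -> 0100
Step 3: G0=NOT G2=NOT 0=1 G1=G2=0 G2=(0+1>=1)=1 G3=(1+0>=2)=0 -> 1010
Cycle of length 2 starting at step 1 -> no fixed point

Answer: cycle 2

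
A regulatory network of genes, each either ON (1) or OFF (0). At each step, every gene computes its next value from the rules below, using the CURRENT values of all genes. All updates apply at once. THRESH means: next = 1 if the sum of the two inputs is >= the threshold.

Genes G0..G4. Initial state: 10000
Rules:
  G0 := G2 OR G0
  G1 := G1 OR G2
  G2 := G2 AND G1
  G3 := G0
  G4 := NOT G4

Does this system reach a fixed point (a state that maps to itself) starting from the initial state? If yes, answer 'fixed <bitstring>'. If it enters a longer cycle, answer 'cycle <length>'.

Answer: cycle 2

Derivation:
Step 0: 10000
Step 1: G0=G2|G0=0|1=1 G1=G1|G2=0|0=0 G2=G2&G1=0&0=0 G3=G0=1 G4=NOT G4=NOT 0=1 -> 10011
Step 2: G0=G2|G0=0|1=1 G1=G1|G2=0|0=0 G2=G2&G1=0&0=0 G3=G0=1 G4=NOT G4=NOT 1=0 -> 10010
Step 3: G0=G2|G0=0|1=1 G1=G1|G2=0|0=0 G2=G2&G1=0&0=0 G3=G0=1 G4=NOT G4=NOT 0=1 -> 10011
Cycle of length 2 starting at step 1 -> no fixed point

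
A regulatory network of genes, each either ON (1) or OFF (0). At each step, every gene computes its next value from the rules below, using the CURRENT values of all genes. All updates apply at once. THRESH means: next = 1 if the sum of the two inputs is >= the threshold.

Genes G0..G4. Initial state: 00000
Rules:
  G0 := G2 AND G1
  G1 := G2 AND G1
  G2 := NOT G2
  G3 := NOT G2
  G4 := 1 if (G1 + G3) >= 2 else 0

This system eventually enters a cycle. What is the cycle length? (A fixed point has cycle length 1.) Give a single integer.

Answer: 2

Derivation:
Step 0: 00000
Step 1: G0=G2&G1=0&0=0 G1=G2&G1=0&0=0 G2=NOT G2=NOT 0=1 G3=NOT G2=NOT 0=1 G4=(0+0>=2)=0 -> 00110
Step 2: G0=G2&G1=1&0=0 G1=G2&G1=1&0=0 G2=NOT G2=NOT 1=0 G3=NOT G2=NOT 1=0 G4=(0+1>=2)=0 -> 00000
State from step 2 equals state from step 0 -> cycle length 2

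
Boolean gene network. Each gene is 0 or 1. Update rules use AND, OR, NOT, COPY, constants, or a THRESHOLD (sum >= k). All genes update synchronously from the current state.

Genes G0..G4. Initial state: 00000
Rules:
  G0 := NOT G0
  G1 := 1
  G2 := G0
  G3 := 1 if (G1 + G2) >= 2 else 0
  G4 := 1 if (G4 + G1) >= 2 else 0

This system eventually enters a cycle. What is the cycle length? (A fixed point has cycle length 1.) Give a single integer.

Answer: 2

Derivation:
Step 0: 00000
Step 1: G0=NOT G0=NOT 0=1 G1=1(const) G2=G0=0 G3=(0+0>=2)=0 G4=(0+0>=2)=0 -> 11000
Step 2: G0=NOT G0=NOT 1=0 G1=1(const) G2=G0=1 G3=(1+0>=2)=0 G4=(0+1>=2)=0 -> 01100
Step 3: G0=NOT G0=NOT 0=1 G1=1(const) G2=G0=0 G3=(1+1>=2)=1 G4=(0+1>=2)=0 -> 11010
Step 4: G0=NOT G0=NOT 1=0 G1=1(const) G2=G0=1 G3=(1+0>=2)=0 G4=(0+1>=2)=0 -> 01100
State from step 4 equals state from step 2 -> cycle length 2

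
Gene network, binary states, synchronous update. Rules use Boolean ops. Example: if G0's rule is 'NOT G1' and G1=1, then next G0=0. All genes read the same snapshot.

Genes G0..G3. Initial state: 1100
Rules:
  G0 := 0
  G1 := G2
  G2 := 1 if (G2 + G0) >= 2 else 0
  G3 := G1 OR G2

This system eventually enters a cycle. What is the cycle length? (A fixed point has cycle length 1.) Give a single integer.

Answer: 1

Derivation:
Step 0: 1100
Step 1: G0=0(const) G1=G2=0 G2=(0+1>=2)=0 G3=G1|G2=1|0=1 -> 0001
Step 2: G0=0(const) G1=G2=0 G2=(0+0>=2)=0 G3=G1|G2=0|0=0 -> 0000
Step 3: G0=0(const) G1=G2=0 G2=(0+0>=2)=0 G3=G1|G2=0|0=0 -> 0000
State from step 3 equals state from step 2 -> cycle length 1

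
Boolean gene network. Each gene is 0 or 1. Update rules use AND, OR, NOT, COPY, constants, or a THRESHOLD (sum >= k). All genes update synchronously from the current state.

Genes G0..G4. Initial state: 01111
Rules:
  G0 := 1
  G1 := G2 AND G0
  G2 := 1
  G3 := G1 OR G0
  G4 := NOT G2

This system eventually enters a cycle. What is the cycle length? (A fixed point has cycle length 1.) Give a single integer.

Step 0: 01111
Step 1: G0=1(const) G1=G2&G0=1&0=0 G2=1(const) G3=G1|G0=1|0=1 G4=NOT G2=NOT 1=0 -> 10110
Step 2: G0=1(const) G1=G2&G0=1&1=1 G2=1(const) G3=G1|G0=0|1=1 G4=NOT G2=NOT 1=0 -> 11110
Step 3: G0=1(const) G1=G2&G0=1&1=1 G2=1(const) G3=G1|G0=1|1=1 G4=NOT G2=NOT 1=0 -> 11110
State from step 3 equals state from step 2 -> cycle length 1

Answer: 1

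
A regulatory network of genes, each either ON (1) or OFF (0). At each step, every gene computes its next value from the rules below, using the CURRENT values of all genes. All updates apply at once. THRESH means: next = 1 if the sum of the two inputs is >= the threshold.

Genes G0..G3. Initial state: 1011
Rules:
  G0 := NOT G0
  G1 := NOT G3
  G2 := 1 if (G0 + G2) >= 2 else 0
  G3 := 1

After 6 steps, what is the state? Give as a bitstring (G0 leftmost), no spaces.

Step 1: G0=NOT G0=NOT 1=0 G1=NOT G3=NOT 1=0 G2=(1+1>=2)=1 G3=1(const) -> 0011
Step 2: G0=NOT G0=NOT 0=1 G1=NOT G3=NOT 1=0 G2=(0+1>=2)=0 G3=1(const) -> 1001
Step 3: G0=NOT G0=NOT 1=0 G1=NOT G3=NOT 1=0 G2=(1+0>=2)=0 G3=1(const) -> 0001
Step 4: G0=NOT G0=NOT 0=1 G1=NOT G3=NOT 1=0 G2=(0+0>=2)=0 G3=1(const) -> 1001
Step 5: G0=NOT G0=NOT 1=0 G1=NOT G3=NOT 1=0 G2=(1+0>=2)=0 G3=1(const) -> 0001
Step 6: G0=NOT G0=NOT 0=1 G1=NOT G3=NOT 1=0 G2=(0+0>=2)=0 G3=1(const) -> 1001

1001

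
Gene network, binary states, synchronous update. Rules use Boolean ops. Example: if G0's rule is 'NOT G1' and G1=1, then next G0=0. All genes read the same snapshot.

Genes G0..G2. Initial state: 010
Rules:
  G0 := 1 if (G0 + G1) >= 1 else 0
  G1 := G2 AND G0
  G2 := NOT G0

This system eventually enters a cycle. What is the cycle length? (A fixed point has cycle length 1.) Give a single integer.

Answer: 1

Derivation:
Step 0: 010
Step 1: G0=(0+1>=1)=1 G1=G2&G0=0&0=0 G2=NOT G0=NOT 0=1 -> 101
Step 2: G0=(1+0>=1)=1 G1=G2&G0=1&1=1 G2=NOT G0=NOT 1=0 -> 110
Step 3: G0=(1+1>=1)=1 G1=G2&G0=0&1=0 G2=NOT G0=NOT 1=0 -> 100
Step 4: G0=(1+0>=1)=1 G1=G2&G0=0&1=0 G2=NOT G0=NOT 1=0 -> 100
State from step 4 equals state from step 3 -> cycle length 1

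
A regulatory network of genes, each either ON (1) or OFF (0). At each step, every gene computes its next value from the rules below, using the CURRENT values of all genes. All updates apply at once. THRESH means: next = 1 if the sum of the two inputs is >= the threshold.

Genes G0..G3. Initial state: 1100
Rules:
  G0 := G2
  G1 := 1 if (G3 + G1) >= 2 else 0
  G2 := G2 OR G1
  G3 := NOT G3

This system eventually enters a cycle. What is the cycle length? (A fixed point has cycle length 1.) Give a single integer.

Answer: 2

Derivation:
Step 0: 1100
Step 1: G0=G2=0 G1=(0+1>=2)=0 G2=G2|G1=0|1=1 G3=NOT G3=NOT 0=1 -> 0011
Step 2: G0=G2=1 G1=(1+0>=2)=0 G2=G2|G1=1|0=1 G3=NOT G3=NOT 1=0 -> 1010
Step 3: G0=G2=1 G1=(0+0>=2)=0 G2=G2|G1=1|0=1 G3=NOT G3=NOT 0=1 -> 1011
Step 4: G0=G2=1 G1=(1+0>=2)=0 G2=G2|G1=1|0=1 G3=NOT G3=NOT 1=0 -> 1010
State from step 4 equals state from step 2 -> cycle length 2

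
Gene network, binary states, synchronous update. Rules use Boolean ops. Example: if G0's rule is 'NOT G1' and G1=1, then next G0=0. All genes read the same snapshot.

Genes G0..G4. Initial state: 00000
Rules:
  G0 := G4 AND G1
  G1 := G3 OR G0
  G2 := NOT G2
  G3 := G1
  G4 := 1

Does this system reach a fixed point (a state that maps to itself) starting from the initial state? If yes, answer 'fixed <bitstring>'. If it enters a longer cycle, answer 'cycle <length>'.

Step 0: 00000
Step 1: G0=G4&G1=0&0=0 G1=G3|G0=0|0=0 G2=NOT G2=NOT 0=1 G3=G1=0 G4=1(const) -> 00101
Step 2: G0=G4&G1=1&0=0 G1=G3|G0=0|0=0 G2=NOT G2=NOT 1=0 G3=G1=0 G4=1(const) -> 00001
Step 3: G0=G4&G1=1&0=0 G1=G3|G0=0|0=0 G2=NOT G2=NOT 0=1 G3=G1=0 G4=1(const) -> 00101
Cycle of length 2 starting at step 1 -> no fixed point

Answer: cycle 2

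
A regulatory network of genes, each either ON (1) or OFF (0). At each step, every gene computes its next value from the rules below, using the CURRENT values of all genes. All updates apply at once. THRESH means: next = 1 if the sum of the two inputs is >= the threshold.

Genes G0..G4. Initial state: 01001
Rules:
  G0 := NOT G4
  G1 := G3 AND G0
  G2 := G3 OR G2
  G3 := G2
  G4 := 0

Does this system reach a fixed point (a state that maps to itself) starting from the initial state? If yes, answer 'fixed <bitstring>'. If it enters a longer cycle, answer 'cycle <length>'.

Answer: fixed 10000

Derivation:
Step 0: 01001
Step 1: G0=NOT G4=NOT 1=0 G1=G3&G0=0&0=0 G2=G3|G2=0|0=0 G3=G2=0 G4=0(const) -> 00000
Step 2: G0=NOT G4=NOT 0=1 G1=G3&G0=0&0=0 G2=G3|G2=0|0=0 G3=G2=0 G4=0(const) -> 10000
Step 3: G0=NOT G4=NOT 0=1 G1=G3&G0=0&1=0 G2=G3|G2=0|0=0 G3=G2=0 G4=0(const) -> 10000
Fixed point reached at step 2: 10000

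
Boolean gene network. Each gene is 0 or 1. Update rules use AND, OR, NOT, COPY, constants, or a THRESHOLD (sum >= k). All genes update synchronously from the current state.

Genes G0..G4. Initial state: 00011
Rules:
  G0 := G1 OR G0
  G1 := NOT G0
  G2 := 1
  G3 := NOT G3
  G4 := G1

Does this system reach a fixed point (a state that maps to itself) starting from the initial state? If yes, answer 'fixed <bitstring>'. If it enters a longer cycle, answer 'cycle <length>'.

Answer: cycle 2

Derivation:
Step 0: 00011
Step 1: G0=G1|G0=0|0=0 G1=NOT G0=NOT 0=1 G2=1(const) G3=NOT G3=NOT 1=0 G4=G1=0 -> 01100
Step 2: G0=G1|G0=1|0=1 G1=NOT G0=NOT 0=1 G2=1(const) G3=NOT G3=NOT 0=1 G4=G1=1 -> 11111
Step 3: G0=G1|G0=1|1=1 G1=NOT G0=NOT 1=0 G2=1(const) G3=NOT G3=NOT 1=0 G4=G1=1 -> 10101
Step 4: G0=G1|G0=0|1=1 G1=NOT G0=NOT 1=0 G2=1(const) G3=NOT G3=NOT 0=1 G4=G1=0 -> 10110
Step 5: G0=G1|G0=0|1=1 G1=NOT G0=NOT 1=0 G2=1(const) G3=NOT G3=NOT 1=0 G4=G1=0 -> 10100
Step 6: G0=G1|G0=0|1=1 G1=NOT G0=NOT 1=0 G2=1(const) G3=NOT G3=NOT 0=1 G4=G1=0 -> 10110
Cycle of length 2 starting at step 4 -> no fixed point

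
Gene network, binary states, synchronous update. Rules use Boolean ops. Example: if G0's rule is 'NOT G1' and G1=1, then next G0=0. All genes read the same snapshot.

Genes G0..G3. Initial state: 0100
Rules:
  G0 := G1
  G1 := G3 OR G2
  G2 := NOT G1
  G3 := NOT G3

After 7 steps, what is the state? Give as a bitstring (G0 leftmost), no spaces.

Step 1: G0=G1=1 G1=G3|G2=0|0=0 G2=NOT G1=NOT 1=0 G3=NOT G3=NOT 0=1 -> 1001
Step 2: G0=G1=0 G1=G3|G2=1|0=1 G2=NOT G1=NOT 0=1 G3=NOT G3=NOT 1=0 -> 0110
Step 3: G0=G1=1 G1=G3|G2=0|1=1 G2=NOT G1=NOT 1=0 G3=NOT G3=NOT 0=1 -> 1101
Step 4: G0=G1=1 G1=G3|G2=1|0=1 G2=NOT G1=NOT 1=0 G3=NOT G3=NOT 1=0 -> 1100
Step 5: G0=G1=1 G1=G3|G2=0|0=0 G2=NOT G1=NOT 1=0 G3=NOT G3=NOT 0=1 -> 1001
Step 6: G0=G1=0 G1=G3|G2=1|0=1 G2=NOT G1=NOT 0=1 G3=NOT G3=NOT 1=0 -> 0110
Step 7: G0=G1=1 G1=G3|G2=0|1=1 G2=NOT G1=NOT 1=0 G3=NOT G3=NOT 0=1 -> 1101

1101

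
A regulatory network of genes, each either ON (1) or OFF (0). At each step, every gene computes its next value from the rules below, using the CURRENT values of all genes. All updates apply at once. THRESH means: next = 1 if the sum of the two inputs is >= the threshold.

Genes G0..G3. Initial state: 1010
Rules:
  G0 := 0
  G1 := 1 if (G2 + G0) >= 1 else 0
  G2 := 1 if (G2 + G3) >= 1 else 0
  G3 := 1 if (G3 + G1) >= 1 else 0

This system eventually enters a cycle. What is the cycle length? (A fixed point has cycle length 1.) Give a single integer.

Answer: 1

Derivation:
Step 0: 1010
Step 1: G0=0(const) G1=(1+1>=1)=1 G2=(1+0>=1)=1 G3=(0+0>=1)=0 -> 0110
Step 2: G0=0(const) G1=(1+0>=1)=1 G2=(1+0>=1)=1 G3=(0+1>=1)=1 -> 0111
Step 3: G0=0(const) G1=(1+0>=1)=1 G2=(1+1>=1)=1 G3=(1+1>=1)=1 -> 0111
State from step 3 equals state from step 2 -> cycle length 1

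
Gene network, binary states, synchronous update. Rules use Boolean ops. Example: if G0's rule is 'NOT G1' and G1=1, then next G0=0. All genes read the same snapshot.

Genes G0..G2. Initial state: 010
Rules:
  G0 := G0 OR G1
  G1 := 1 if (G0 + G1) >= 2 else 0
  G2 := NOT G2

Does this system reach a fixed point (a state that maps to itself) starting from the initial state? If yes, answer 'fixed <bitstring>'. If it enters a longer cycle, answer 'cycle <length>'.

Answer: cycle 2

Derivation:
Step 0: 010
Step 1: G0=G0|G1=0|1=1 G1=(0+1>=2)=0 G2=NOT G2=NOT 0=1 -> 101
Step 2: G0=G0|G1=1|0=1 G1=(1+0>=2)=0 G2=NOT G2=NOT 1=0 -> 100
Step 3: G0=G0|G1=1|0=1 G1=(1+0>=2)=0 G2=NOT G2=NOT 0=1 -> 101
Cycle of length 2 starting at step 1 -> no fixed point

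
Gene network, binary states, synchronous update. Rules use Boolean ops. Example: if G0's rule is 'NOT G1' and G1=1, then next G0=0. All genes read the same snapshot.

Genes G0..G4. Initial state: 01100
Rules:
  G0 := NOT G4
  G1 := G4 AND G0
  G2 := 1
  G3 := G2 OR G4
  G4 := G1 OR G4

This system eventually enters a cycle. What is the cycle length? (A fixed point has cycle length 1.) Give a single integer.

Step 0: 01100
Step 1: G0=NOT G4=NOT 0=1 G1=G4&G0=0&0=0 G2=1(const) G3=G2|G4=1|0=1 G4=G1|G4=1|0=1 -> 10111
Step 2: G0=NOT G4=NOT 1=0 G1=G4&G0=1&1=1 G2=1(const) G3=G2|G4=1|1=1 G4=G1|G4=0|1=1 -> 01111
Step 3: G0=NOT G4=NOT 1=0 G1=G4&G0=1&0=0 G2=1(const) G3=G2|G4=1|1=1 G4=G1|G4=1|1=1 -> 00111
Step 4: G0=NOT G4=NOT 1=0 G1=G4&G0=1&0=0 G2=1(const) G3=G2|G4=1|1=1 G4=G1|G4=0|1=1 -> 00111
State from step 4 equals state from step 3 -> cycle length 1

Answer: 1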